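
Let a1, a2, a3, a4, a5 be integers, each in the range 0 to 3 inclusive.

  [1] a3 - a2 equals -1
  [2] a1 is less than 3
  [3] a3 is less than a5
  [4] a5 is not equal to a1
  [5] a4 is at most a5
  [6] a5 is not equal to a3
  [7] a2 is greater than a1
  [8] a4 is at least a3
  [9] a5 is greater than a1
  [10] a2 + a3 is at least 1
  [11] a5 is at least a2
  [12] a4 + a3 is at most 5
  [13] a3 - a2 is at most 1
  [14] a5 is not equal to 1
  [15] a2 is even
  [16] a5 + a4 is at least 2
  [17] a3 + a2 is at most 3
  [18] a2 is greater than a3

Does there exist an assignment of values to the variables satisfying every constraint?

Satisfiable

Try a1 = 1, a2 = 2, a3 = 1, a4 = 1, a5 = 2.
Check constraint 1: a3 - a2 = -1; constraint 10: a2 + a3 = 3; constraint 12: a4 + a3 = 2. The remaining constraints are straightforward to verify.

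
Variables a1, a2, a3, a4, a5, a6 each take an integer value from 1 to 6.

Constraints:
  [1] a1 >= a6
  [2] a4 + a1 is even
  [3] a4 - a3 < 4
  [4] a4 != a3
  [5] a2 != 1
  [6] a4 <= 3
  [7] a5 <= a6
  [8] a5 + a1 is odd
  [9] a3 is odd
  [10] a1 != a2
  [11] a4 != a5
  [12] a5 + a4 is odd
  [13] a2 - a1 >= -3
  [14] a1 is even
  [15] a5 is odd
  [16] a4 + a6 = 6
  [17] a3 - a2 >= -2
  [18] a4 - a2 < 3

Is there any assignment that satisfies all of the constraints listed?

Satisfiable

Take a1 = 4, a2 = 2, a3 = 1, a4 = 2, a5 = 1, a6 = 4. Then constraint 3: a4 - a3 = 1; constraint 13: a2 - a1 = -2; constraint 16: a4 + a6 = 6, and every other listed constraint is also met.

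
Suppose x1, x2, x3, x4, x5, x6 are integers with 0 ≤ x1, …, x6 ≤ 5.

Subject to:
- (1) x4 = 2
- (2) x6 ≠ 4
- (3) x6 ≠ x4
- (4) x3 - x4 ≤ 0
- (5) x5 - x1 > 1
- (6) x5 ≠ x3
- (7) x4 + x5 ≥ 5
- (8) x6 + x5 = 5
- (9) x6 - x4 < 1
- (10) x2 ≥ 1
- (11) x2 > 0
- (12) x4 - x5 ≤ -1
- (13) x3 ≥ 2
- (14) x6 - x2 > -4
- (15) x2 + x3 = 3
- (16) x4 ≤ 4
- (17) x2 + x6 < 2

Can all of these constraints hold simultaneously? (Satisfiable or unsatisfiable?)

Setting (x1, x2, x3, x4, x5, x6) = (2, 1, 2, 2, 5, 0) satisfies everything: constraint 4: x3 - x4 = 0; constraint 5: x5 - x1 = 3, and the others follow.

Satisfiable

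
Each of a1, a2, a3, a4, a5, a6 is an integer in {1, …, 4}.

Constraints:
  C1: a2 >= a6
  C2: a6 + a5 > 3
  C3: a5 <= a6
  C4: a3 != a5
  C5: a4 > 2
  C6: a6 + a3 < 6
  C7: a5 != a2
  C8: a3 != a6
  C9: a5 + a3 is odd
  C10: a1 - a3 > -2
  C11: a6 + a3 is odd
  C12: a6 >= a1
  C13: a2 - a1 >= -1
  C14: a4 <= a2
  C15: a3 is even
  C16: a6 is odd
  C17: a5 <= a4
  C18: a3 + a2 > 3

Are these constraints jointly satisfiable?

Satisfiable

Setting (a1, a2, a3, a4, a5, a6) = (3, 4, 2, 4, 3, 3) satisfies everything: constraint 2: a6 + a5 = 6; constraint 6: a6 + a3 = 5; constraint 10: a1 - a3 = 1, and the others follow.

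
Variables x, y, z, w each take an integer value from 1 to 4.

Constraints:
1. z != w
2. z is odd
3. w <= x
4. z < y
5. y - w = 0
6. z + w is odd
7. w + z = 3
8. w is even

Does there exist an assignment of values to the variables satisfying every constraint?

Take x = 3, y = 2, z = 1, w = 2. Then constraint 2: z = 1 is odd; constraint 5: y - w = 0; constraint 7: w + z = 3, and every other listed constraint is also met.

Satisfiable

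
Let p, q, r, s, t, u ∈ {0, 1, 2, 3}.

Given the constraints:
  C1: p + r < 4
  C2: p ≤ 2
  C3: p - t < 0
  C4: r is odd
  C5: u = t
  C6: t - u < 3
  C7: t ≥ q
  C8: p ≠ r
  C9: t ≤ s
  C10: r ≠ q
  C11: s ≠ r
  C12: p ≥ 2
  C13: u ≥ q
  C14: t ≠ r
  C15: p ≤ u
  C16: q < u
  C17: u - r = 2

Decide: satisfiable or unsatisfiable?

Take p = 2, q = 0, r = 1, s = 3, t = 3, u = 3. Then constraint 1: p + r = 3; constraint 3: p - t = -1; constraint 6: t - u = 0, and every other listed constraint is also met.

Satisfiable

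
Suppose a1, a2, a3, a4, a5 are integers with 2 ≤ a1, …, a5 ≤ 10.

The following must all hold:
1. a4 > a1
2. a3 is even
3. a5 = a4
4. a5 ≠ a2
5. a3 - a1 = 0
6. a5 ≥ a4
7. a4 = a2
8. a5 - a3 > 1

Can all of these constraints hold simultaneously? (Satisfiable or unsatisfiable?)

From constraints 3 and 7, a5 = a4 = a2, so a5 = a2. But constraint 4 says a5 ≠ a2. Contradiction.

Unsatisfiable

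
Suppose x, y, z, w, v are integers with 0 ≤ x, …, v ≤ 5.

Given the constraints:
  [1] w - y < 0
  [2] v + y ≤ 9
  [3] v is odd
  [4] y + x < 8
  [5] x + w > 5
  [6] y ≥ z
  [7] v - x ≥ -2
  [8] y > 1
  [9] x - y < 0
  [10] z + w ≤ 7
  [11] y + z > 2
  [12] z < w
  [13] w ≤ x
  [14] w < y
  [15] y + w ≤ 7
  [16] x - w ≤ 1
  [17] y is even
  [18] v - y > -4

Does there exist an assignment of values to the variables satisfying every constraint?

Satisfiable

Try x = 3, y = 4, z = 1, w = 3, v = 3.
Check constraint 1: w - y = -1; constraint 2: v + y = 7. The remaining constraints are straightforward to verify.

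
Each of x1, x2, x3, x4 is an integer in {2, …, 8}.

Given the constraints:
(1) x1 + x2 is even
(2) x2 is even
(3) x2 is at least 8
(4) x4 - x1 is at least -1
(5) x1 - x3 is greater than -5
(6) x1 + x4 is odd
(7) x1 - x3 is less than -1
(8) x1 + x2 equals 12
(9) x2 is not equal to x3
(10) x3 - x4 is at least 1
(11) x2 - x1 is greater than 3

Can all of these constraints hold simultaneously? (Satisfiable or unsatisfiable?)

Setting (x1, x2, x3, x4) = (4, 8, 6, 5) satisfies everything: constraint 4: x4 - x1 = 1; constraint 5: x1 - x3 = -2; constraint 7: x1 - x3 = -2, and the others follow.

Satisfiable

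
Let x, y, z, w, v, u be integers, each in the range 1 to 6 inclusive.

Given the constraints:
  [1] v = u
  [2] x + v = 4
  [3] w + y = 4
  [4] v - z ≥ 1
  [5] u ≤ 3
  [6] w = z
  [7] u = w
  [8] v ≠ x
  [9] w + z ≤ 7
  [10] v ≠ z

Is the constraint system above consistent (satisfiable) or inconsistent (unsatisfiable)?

Unsatisfiable

From constraints 1, 6, and 7, v = u = w = z, so v = z. But constraint 10 says v ≠ z. Contradiction.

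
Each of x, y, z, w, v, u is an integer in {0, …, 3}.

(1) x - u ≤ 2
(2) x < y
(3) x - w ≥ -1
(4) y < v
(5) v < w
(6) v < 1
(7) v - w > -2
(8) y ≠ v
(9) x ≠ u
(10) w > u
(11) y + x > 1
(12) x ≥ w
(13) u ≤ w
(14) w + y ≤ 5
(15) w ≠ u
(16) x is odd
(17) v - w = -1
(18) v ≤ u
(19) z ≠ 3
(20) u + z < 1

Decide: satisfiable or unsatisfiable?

Constraints 2, 4, 10, 12, and 18 give y < v, v ≤ u, u < w, w ≤ x, x < y. Chaining: y < v ≤ u < w ≤ x < y, which forces y < y — impossible.

Unsatisfiable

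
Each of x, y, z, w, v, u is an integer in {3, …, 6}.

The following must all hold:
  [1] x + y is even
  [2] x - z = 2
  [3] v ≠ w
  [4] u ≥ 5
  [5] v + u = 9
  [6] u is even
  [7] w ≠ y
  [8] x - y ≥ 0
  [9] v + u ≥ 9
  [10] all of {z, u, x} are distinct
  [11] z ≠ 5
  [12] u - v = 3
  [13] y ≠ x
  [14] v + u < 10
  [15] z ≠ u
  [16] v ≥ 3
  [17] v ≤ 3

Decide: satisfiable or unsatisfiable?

Try x = 5, y = 3, z = 3, w = 6, v = 3, u = 6.
Check constraint 2: x - z = 2; constraint 5: v + u = 9. The remaining constraints are straightforward to verify.

Satisfiable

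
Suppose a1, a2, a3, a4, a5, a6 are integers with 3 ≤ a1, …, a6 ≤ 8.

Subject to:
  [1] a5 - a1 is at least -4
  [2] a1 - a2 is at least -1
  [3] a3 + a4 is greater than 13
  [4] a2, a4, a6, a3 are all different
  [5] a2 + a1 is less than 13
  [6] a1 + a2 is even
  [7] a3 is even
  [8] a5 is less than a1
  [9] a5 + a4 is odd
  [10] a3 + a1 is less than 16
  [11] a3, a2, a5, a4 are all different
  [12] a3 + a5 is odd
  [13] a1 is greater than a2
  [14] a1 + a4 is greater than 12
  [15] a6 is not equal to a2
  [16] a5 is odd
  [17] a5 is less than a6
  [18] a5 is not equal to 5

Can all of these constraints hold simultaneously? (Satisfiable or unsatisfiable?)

One satisfying assignment is a1 = 7, a2 = 5, a3 = 8, a4 = 6, a5 = 3, a6 = 7.
For the less obvious constraints — constraint 1: a5 - a1 = -4; constraint 2: a1 - a2 = 2; constraint 3: a3 + a4 = 14 — and the others hold by inspection.

Satisfiable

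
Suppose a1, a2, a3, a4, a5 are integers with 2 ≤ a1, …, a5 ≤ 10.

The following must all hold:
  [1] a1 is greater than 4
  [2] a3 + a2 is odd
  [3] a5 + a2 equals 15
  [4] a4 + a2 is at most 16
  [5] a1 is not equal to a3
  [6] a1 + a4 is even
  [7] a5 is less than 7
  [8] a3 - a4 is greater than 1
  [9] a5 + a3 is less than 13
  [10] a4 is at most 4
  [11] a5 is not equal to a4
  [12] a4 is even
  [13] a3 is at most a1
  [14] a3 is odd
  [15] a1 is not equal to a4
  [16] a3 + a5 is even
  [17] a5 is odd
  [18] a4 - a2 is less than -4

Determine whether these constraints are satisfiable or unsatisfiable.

Satisfiable

Try a1 = 10, a2 = 10, a3 = 7, a4 = 4, a5 = 5.
Check constraint 3: a5 + a2 = 15; constraint 4: a4 + a2 = 14; constraint 8: a3 - a4 = 3. The remaining constraints are straightforward to verify.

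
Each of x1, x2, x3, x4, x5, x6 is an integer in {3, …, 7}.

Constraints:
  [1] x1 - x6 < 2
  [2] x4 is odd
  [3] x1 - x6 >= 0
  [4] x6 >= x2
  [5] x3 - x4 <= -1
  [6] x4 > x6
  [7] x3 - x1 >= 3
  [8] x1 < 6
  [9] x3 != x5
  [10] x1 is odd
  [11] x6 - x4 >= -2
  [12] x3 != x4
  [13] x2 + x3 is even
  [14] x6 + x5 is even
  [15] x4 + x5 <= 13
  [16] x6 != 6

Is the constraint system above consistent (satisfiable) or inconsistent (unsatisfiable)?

Unsatisfiable

Constraints 3, 5, 7, and 11 give x3 − x1 ≥ 3, x1 − x6 ≥ 0, x6 − x4 ≥ -2, x4 − x3 ≥ 1.
Adding all 4 inequalities: the left sides telescope to 0, and the right sides sum to 3 + 0 + (-2) + 1 = 2. So 0 ≥ 2, which is false.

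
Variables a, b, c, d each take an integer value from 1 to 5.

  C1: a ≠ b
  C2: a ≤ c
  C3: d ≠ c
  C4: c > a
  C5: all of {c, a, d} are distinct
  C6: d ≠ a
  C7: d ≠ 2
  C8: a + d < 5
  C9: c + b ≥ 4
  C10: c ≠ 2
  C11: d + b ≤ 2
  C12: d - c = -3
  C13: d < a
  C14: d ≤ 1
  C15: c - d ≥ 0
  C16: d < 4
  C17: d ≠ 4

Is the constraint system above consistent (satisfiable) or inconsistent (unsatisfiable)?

Satisfiable

Take a = 2, b = 1, c = 4, d = 1. Then constraint 8: a + d = 3; constraint 9: c + b = 5; constraint 11: d + b = 2, and every other listed constraint is also met.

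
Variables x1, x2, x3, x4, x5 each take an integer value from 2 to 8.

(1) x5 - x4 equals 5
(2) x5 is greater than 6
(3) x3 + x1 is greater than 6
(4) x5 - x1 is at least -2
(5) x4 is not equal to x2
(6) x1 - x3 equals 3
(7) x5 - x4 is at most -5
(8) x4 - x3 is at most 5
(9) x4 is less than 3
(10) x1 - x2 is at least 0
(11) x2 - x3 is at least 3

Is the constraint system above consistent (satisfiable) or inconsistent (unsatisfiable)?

Constraints 4, 7, 8, 10, and 11 give x3 − x4 ≥ -5, x4 − x5 ≥ 5, x5 − x1 ≥ -2, x1 − x2 ≥ 0, x2 − x3 ≥ 3.
Adding all 5 inequalities: the left sides telescope to 0, and the right sides sum to (-5) + 5 + (-2) + 0 + 3 = 1. So 0 ≥ 1, which is false.

Unsatisfiable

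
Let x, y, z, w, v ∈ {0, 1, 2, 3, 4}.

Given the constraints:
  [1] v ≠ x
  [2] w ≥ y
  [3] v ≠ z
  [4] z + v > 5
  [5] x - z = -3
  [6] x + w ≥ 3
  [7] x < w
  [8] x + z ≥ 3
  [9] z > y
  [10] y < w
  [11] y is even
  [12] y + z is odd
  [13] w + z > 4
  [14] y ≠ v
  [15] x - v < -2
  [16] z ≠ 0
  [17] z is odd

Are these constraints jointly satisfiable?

Take x = 0, y = 0, z = 3, w = 4, v = 4. Then constraint 4: z + v = 7; constraint 5: x - z = -3; constraint 6: x + w = 4, and every other listed constraint is also met.

Satisfiable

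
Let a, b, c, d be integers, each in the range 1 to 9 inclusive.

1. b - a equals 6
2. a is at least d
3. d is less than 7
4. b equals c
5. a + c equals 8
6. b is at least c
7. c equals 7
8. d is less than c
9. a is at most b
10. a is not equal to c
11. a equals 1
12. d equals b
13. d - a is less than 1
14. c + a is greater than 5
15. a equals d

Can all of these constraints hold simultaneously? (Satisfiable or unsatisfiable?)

Unsatisfiable

Constraint 11 fixes a = 1 and constraint 7 fixes c = 7. Constraints 4, 12, and 15 give a = d = b = c, so a = c. But 1 ≠ 7 — contradiction.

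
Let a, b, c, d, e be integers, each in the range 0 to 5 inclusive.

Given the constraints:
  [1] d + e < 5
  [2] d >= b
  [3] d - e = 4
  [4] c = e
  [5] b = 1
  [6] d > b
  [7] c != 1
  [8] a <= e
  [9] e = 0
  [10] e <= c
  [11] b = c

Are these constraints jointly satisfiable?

Constraint 5 fixes b = 1 and constraint 9 fixes e = 0. Constraints 4 and 11 give b = c = e, so b = e. But 1 ≠ 0 — contradiction.

Unsatisfiable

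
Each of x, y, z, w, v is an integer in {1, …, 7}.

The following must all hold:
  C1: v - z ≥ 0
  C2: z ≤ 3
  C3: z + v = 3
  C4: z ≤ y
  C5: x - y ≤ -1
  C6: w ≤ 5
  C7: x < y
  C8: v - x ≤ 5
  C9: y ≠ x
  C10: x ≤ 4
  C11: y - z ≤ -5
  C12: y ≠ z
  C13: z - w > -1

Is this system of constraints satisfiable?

Constraints 1, 5, 8, and 11 give x − v ≥ -5, v − z ≥ 0, z − y ≥ 5, y − x ≥ 1.
Adding all 4 inequalities: the left sides telescope to 0, and the right sides sum to (-5) + 0 + 5 + 1 = 1. So 0 ≥ 1, which is false.

Unsatisfiable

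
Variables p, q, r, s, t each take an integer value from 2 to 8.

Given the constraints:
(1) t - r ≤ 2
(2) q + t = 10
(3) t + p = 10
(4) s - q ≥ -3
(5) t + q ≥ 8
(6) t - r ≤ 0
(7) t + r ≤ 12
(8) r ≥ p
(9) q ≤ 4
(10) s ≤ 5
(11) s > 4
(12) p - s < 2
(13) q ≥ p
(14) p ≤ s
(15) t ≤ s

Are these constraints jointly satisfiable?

Unsatisfiable

From constraints 10 and 15: t ≤ s ≤ 5. From constraints 9 and 13: p ≤ q ≤ 4. Hence t + p ≤ 9. But constraint 3 requires t + p = 10, and 10 > 9. Contradiction.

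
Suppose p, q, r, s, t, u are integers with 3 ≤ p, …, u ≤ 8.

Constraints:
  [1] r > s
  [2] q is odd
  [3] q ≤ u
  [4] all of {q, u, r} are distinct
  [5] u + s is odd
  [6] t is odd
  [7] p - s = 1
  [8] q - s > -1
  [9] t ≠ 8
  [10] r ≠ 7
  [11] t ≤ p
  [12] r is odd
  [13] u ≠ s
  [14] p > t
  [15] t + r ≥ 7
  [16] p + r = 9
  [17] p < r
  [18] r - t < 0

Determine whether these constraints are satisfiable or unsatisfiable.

Unsatisfiable

Constraints 14, 17, and 18 give p < r, r < t, t < p. Chaining: p < r < t < p, which forces p < p — impossible.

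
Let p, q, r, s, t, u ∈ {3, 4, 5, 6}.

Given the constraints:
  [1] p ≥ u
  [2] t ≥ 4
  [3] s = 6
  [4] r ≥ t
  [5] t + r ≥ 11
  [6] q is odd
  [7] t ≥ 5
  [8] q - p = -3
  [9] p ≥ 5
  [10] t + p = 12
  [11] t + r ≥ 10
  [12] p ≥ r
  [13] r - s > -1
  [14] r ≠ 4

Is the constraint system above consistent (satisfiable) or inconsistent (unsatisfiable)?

Satisfiable

The assignment p = 6, q = 3, r = 6, s = 6, t = 6, u = 4 works:
  constraint 5 holds since t + r = 12.
  constraint 8 holds since q - p = -3.
  constraint 10 holds since t + p = 12.
The rest check out directly.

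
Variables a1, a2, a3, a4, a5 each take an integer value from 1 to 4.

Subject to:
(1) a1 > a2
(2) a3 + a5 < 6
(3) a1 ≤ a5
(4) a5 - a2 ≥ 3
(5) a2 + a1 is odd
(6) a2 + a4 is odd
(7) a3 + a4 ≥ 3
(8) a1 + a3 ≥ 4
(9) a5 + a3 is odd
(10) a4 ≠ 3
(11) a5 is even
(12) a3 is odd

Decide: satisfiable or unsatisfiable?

The assignment a1 = 4, a2 = 1, a3 = 1, a4 = 2, a5 = 4 works:
  constraint 2 holds since a3 + a5 = 5.
  constraint 4 holds since a5 - a2 = 3.
The rest check out directly.

Satisfiable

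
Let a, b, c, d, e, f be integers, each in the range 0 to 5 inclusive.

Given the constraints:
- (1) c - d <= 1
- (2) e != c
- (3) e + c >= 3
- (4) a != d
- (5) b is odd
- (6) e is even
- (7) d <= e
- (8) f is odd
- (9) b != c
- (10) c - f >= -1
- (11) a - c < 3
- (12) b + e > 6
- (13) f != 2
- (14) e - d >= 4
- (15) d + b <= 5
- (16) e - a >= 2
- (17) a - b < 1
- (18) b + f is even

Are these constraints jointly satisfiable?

One satisfying assignment is a = 1, b = 3, c = 1, d = 0, e = 4, f = 1.
For the less obvious constraints — constraint 1: c - d = 1; constraint 3: e + c = 5 — and the others hold by inspection.

Satisfiable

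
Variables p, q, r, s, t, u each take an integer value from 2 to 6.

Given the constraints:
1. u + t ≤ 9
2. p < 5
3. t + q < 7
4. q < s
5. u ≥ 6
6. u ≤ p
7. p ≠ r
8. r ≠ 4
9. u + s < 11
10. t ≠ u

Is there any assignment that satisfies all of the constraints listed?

Unsatisfiable

From constraints 5 and 6: p ≥ u and u ≥ 6, so p ≥ 6. From constraint 2: p ≤ 4. But 4 < 6, so no value of p works.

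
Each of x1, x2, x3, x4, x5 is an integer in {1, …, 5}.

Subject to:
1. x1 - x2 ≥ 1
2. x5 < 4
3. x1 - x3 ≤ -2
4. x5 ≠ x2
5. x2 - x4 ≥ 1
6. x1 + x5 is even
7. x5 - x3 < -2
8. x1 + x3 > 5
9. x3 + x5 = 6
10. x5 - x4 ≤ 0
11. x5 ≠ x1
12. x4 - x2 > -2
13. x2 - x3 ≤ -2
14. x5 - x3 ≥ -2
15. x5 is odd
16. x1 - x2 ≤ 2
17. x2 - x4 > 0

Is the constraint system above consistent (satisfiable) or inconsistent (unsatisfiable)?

Unsatisfiable

Constraints 1, 3, 5, 10, and 14 give x3 − x1 ≥ 2, x1 − x2 ≥ 1, x2 − x4 ≥ 1, x4 − x5 ≥ 0, x5 − x3 ≥ -2.
Adding all 5 inequalities: the left sides telescope to 0, and the right sides sum to 2 + 1 + 1 + 0 + (-2) = 2. So 0 ≥ 2, which is false.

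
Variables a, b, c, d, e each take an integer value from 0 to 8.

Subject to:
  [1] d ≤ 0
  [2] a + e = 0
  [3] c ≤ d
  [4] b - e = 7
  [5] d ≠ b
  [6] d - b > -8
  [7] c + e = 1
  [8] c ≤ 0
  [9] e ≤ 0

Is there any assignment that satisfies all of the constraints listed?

Unsatisfiable

From constraints 1 and 3: c ≤ d ≤ 0. From constraint 9: e ≤ 0. Hence c + e ≤ 0. But constraint 7 requires c + e = 1, and 1 > 0. Contradiction.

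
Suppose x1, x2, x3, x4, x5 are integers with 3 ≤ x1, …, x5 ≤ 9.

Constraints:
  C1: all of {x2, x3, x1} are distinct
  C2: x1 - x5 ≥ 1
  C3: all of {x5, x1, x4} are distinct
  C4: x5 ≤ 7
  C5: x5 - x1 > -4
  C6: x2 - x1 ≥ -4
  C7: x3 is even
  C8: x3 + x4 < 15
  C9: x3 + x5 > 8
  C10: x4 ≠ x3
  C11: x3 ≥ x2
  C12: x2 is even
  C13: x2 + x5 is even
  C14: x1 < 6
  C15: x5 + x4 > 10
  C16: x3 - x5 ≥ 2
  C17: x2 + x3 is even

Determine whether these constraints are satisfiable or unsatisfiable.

One satisfying assignment is x1 = 5, x2 = 4, x3 = 6, x4 = 7, x5 = 4.
For the less obvious constraints — constraint 2: x1 - x5 = 1; constraint 5: x5 - x1 = -1 — and the others hold by inspection.

Satisfiable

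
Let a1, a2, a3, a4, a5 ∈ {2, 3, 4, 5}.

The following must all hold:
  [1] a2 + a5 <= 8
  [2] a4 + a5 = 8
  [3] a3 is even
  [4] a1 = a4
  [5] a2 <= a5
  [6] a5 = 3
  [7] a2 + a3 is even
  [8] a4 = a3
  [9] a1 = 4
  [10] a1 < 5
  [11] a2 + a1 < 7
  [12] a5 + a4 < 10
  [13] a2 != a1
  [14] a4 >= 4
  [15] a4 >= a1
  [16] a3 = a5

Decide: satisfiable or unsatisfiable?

Constraint 9 fixes a1 = 4 and constraint 6 fixes a5 = 3. Constraints 4, 8, and 16 give a1 = a4 = a3 = a5, so a1 = a5. But 4 ≠ 3 — contradiction.

Unsatisfiable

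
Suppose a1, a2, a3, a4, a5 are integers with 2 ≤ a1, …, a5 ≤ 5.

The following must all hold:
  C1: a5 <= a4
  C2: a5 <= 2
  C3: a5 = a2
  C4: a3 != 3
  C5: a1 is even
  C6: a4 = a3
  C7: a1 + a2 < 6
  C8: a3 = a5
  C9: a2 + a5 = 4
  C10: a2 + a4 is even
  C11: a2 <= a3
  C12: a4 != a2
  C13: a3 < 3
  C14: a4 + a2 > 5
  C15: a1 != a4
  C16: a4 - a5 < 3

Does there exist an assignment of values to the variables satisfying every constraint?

From constraints 3, 6, and 8, a4 = a3 = a5 = a2, so a4 = a2. But constraint 12 says a4 ≠ a2. Contradiction.

Unsatisfiable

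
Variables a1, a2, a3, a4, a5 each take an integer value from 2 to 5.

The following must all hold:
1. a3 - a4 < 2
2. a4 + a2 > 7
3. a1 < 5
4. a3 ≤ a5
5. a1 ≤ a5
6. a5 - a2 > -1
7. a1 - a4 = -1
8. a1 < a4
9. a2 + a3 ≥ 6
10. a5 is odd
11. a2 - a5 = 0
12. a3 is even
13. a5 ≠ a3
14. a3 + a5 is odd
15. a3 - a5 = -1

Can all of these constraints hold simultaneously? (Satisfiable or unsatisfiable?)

Setting (a1, a2, a3, a4, a5) = (4, 5, 4, 5, 5) satisfies everything: constraint 1: a3 - a4 = -1; constraint 2: a4 + a2 = 10; constraint 6: a5 - a2 = 0, and the others follow.

Satisfiable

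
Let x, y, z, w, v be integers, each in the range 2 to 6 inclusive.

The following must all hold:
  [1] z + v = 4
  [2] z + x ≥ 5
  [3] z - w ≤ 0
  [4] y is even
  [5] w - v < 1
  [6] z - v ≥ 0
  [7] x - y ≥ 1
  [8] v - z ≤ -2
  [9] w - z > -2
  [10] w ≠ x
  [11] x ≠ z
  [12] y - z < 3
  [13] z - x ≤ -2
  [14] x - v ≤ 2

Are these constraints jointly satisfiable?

Constraints 8, 13, and 14 give x − z ≥ 2, z − v ≥ 2, v − x ≥ -2.
Adding all 3 inequalities: the left sides telescope to 0, and the right sides sum to 2 + 2 + (-2) = 2. So 0 ≥ 2, which is false.

Unsatisfiable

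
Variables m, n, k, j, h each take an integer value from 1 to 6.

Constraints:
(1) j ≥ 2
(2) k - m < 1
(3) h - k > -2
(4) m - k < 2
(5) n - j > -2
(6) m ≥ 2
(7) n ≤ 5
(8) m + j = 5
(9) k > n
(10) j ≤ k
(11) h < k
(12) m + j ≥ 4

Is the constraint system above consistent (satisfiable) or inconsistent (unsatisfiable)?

Satisfiable

Take m = 3, n = 1, k = 3, j = 2, h = 2. Then constraint 2: k - m = 0; constraint 3: h - k = -1, and every other listed constraint is also met.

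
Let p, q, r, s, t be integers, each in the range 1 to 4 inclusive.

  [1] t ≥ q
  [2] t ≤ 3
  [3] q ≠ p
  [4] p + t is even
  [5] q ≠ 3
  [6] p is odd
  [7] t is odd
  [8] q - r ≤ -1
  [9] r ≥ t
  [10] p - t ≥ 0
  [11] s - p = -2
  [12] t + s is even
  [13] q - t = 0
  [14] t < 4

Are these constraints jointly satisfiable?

Take p = 3, q = 1, r = 4, s = 1, t = 1. Then constraint 8: q - r = -3; constraint 10: p - t = 2, and every other listed constraint is also met.

Satisfiable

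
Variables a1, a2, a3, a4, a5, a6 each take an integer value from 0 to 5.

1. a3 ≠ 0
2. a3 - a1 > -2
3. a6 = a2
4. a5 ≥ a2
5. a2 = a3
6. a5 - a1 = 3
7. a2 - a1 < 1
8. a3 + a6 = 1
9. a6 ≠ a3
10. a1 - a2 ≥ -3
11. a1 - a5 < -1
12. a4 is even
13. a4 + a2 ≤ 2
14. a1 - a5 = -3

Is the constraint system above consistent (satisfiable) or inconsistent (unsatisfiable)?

Unsatisfiable

From constraints 3 and 5, a6 = a2 = a3, so a6 = a3. But constraint 9 says a6 ≠ a3. Contradiction.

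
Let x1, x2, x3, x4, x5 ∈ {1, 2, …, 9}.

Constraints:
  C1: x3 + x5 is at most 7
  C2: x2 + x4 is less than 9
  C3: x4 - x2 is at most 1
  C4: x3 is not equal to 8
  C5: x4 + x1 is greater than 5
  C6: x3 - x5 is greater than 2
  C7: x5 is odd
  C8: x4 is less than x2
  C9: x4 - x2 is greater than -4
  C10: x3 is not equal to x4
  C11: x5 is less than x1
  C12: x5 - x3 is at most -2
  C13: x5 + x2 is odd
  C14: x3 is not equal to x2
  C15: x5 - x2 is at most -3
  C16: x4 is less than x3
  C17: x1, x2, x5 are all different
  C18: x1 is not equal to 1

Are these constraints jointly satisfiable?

Satisfiable

Take x1 = 5, x2 = 4, x3 = 5, x4 = 3, x5 = 1. Then constraint 1: x3 + x5 = 6; constraint 2: x2 + x4 = 7; constraint 3: x4 - x2 = -1, and every other listed constraint is also met.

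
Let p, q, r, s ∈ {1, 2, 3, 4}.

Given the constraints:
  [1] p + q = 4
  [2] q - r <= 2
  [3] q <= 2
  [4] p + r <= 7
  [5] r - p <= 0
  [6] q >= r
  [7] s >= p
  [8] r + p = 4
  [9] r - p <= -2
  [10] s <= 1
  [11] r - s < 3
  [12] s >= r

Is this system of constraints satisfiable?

Unsatisfiable

From constraints 3 and 6: r ≤ q ≤ 2. From constraints 7 and 10: p ≤ s ≤ 1. Hence r + p ≤ 3. But constraint 8 requires r + p = 4, and 4 > 3. Contradiction.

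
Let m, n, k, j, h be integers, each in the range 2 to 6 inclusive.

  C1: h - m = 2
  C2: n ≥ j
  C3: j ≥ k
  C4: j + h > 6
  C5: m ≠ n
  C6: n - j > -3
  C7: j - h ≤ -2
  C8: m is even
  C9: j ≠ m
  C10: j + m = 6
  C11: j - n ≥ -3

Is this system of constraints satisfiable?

One satisfying assignment is m = 4, n = 2, k = 2, j = 2, h = 6.
For the less obvious constraints — constraint 1: h - m = 2; constraint 4: j + h = 8; constraint 6: n - j = 0 — and the others hold by inspection.

Satisfiable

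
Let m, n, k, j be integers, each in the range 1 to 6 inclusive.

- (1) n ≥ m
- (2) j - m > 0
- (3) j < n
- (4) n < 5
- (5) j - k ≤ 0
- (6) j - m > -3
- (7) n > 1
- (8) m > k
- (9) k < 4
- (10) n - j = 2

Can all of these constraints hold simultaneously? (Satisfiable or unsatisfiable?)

Unsatisfiable

Constraints 2, 5, and 8 give k < m, m < j, j ≤ k. Chaining: k < m < j ≤ k, which forces k < k — impossible.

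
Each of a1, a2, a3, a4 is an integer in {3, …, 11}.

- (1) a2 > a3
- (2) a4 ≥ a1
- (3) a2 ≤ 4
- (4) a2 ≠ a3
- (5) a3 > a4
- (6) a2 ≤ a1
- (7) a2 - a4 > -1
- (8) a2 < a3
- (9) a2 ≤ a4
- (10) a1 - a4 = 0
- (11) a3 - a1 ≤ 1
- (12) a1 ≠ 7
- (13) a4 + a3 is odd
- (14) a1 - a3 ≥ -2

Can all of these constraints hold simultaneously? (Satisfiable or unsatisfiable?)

Constraints 1, 2, 5, and 6 give a3 < a2, a2 ≤ a1, a1 ≤ a4, a4 < a3. Chaining: a3 < a2 ≤ a1 ≤ a4 < a3, which forces a3 < a3 — impossible.

Unsatisfiable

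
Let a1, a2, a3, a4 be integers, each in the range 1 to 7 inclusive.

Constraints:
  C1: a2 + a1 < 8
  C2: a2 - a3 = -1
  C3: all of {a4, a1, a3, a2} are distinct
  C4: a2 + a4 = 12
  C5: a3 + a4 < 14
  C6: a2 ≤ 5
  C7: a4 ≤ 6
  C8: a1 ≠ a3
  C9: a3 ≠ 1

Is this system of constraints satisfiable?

Unsatisfiable

From constraint 6: a2 ≤ 5. From constraint 7: a4 ≤ 6. Hence a2 + a4 ≤ 11. But constraint 4 requires a2 + a4 = 12, and 12 > 11. Contradiction.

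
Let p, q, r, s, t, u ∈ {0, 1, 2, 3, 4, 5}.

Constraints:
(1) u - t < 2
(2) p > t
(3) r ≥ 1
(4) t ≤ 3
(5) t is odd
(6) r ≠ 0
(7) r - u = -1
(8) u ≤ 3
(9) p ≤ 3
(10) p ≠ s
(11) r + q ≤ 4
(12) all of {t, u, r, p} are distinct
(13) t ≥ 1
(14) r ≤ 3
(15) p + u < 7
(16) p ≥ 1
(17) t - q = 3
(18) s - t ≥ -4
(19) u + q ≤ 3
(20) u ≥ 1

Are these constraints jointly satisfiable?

Unsatisfiable

Constraints 3, 4, 8, 9, 13, 14, 16, and 20 confine each of t, u, r, p to the 3 values {1, …, 3}.
Constraint 12 requires all 4 of them to be distinct, but only 3 values are available — impossible by the pigeonhole principle.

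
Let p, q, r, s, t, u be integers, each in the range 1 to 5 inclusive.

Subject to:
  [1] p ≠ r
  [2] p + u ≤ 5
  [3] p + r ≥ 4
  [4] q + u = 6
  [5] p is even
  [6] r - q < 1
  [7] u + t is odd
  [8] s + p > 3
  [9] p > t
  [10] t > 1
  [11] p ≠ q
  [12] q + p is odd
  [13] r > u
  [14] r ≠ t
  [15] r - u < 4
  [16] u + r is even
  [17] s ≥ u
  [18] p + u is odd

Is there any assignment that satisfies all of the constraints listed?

Take p = 4, q = 5, r = 3, s = 1, t = 2, u = 1. Then constraint 2: p + u = 5; constraint 3: p + r = 7; constraint 4: q + u = 6, and every other listed constraint is also met.

Satisfiable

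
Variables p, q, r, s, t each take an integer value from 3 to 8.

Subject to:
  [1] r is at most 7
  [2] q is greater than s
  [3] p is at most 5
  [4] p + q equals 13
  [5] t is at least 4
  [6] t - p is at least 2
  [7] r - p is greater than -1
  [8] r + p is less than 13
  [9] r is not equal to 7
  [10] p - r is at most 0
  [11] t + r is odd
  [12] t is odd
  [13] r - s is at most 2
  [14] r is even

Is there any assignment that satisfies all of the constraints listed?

Take p = 5, q = 8, r = 6, s = 6, t = 7. Then constraint 4: p + q = 13; constraint 6: t - p = 2; constraint 7: r - p = 1, and every other listed constraint is also met.

Satisfiable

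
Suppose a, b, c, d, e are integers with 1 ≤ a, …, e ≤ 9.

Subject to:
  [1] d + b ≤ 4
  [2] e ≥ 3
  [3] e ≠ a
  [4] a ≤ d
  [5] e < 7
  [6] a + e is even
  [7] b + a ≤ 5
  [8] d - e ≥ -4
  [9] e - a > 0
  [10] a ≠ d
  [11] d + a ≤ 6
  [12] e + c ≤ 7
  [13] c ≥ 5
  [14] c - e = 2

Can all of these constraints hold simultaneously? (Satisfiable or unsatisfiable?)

Unsatisfiable

From constraint 2: e ≥ 3. From constraint 13: c ≥ 5. Hence e + c ≥ 8. But constraint 12 requires e + c ≤ 7, and 7 < 8. Contradiction.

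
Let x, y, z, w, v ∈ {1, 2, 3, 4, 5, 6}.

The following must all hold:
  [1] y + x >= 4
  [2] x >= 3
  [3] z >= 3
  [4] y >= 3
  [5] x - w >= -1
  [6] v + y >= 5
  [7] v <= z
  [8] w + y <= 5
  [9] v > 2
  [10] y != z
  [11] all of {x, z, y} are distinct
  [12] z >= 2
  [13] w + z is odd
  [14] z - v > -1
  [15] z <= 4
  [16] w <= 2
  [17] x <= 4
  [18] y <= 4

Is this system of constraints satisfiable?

Unsatisfiable

Constraints 2, 3, 4, 15, 17, and 18 confine each of x, z, y to the 2 values {3, 4}.
Constraint 11 requires all 3 of them to be distinct, but only 2 values are available — impossible by the pigeonhole principle.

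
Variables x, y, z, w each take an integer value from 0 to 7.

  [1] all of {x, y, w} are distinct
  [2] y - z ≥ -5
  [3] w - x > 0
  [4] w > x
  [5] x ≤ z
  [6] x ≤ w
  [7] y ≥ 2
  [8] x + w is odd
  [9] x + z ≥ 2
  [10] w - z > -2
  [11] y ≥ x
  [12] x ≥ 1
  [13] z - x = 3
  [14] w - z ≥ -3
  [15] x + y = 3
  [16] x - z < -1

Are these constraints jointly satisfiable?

Satisfiable

Setting (x, y, z, w) = (1, 2, 4, 4) satisfies everything: constraint 2: y - z = -2; constraint 3: w - x = 3; constraint 9: x + z = 5, and the others follow.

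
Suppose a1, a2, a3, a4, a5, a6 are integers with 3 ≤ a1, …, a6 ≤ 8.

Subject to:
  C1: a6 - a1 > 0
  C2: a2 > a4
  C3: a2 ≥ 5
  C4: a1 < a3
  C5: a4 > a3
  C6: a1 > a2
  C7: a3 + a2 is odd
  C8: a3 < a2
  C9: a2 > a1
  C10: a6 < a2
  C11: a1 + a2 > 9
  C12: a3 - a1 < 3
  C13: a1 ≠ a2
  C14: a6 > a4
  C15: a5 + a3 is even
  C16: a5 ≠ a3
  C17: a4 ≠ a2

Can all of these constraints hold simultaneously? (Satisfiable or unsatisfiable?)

Constraints 4, 5, 6, 10, and 14 give a3 < a4, a4 < a6, a6 < a2, a2 < a1, a1 < a3. Chaining: a3 < a4 < a6 < a2 < a1 < a3, which forces a3 < a3 — impossible.

Unsatisfiable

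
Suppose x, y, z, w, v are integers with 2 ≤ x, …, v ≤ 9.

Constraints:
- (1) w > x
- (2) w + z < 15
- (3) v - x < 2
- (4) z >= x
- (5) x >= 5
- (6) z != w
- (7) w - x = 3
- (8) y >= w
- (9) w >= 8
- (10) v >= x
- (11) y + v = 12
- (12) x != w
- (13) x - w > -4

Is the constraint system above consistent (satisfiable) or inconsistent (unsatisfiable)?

From constraints 8 and 9: y ≥ w ≥ 8. From constraints 5 and 10: v ≥ x ≥ 5. Hence y + v ≥ 13. But constraint 11 requires y + v = 12, and 12 < 13. Contradiction.

Unsatisfiable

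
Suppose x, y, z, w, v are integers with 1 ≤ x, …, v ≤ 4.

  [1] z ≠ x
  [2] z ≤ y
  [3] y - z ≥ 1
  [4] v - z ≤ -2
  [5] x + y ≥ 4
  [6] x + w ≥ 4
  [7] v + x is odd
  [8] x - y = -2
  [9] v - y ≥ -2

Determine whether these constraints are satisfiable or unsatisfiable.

Unsatisfiable

Constraints 3, 4, and 9 give y − z ≥ 1, z − v ≥ 2, v − y ≥ -2.
Adding all 3 inequalities: the left sides telescope to 0, and the right sides sum to 1 + 2 + (-2) = 1. So 0 ≥ 1, which is false.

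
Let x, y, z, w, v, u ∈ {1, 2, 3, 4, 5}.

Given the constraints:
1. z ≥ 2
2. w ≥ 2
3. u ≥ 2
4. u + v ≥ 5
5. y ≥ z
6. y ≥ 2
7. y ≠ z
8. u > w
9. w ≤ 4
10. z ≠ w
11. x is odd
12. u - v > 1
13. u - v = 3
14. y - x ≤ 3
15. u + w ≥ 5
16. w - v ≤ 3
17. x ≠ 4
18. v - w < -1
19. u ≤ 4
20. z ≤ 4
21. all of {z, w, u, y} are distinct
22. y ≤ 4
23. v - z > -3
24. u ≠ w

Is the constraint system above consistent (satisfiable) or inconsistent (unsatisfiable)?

Constraints 1, 2, 3, 6, 9, 19, 20, and 22 confine each of z, w, u, y to the 3 values {2, …, 4}.
Constraint 21 requires all 4 of them to be distinct, but only 3 values are available — impossible by the pigeonhole principle.

Unsatisfiable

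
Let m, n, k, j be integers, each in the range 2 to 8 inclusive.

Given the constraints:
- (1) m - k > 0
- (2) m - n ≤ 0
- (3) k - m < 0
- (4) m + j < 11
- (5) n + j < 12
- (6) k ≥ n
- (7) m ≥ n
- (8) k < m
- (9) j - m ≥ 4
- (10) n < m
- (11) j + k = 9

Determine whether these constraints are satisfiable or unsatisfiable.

Unsatisfiable

Constraints 1, 2, and 6 give m ≤ n, n ≤ k, k < m. Chaining: m ≤ n ≤ k < m, which forces m < m — impossible.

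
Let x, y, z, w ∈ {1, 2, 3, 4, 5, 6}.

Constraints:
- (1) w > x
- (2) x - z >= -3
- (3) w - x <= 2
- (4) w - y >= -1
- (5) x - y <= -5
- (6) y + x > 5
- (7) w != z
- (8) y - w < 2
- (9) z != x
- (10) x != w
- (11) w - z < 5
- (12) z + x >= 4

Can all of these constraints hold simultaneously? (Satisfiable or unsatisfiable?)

Unsatisfiable

Constraints 3, 4, and 5 give x − w ≥ -2, w − y ≥ -1, y − x ≥ 5.
Adding all 3 inequalities: the left sides telescope to 0, and the right sides sum to (-2) + (-1) + 5 = 2. So 0 ≥ 2, which is false.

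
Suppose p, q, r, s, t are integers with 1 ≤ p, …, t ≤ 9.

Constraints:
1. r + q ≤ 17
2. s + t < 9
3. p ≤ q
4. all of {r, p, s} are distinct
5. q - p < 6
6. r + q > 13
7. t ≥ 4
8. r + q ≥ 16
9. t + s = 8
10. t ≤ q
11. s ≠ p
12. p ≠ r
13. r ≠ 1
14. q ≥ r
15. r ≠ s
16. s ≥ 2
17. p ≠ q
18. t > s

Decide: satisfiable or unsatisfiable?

Take p = 5, q = 8, r = 8, s = 3, t = 5. Then constraint 1: r + q = 16; constraint 2: s + t = 8, and every other listed constraint is also met.

Satisfiable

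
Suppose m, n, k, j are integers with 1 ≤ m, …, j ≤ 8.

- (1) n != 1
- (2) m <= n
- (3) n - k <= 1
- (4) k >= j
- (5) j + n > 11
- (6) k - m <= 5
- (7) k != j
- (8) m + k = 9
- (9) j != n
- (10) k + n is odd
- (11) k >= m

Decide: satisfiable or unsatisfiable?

One satisfying assignment is m = 2, n = 8, k = 7, j = 4.
For the less obvious constraints — constraint 3: n - k = 1; constraint 5: j + n = 12; constraint 6: k - m = 5 — and the others hold by inspection.

Satisfiable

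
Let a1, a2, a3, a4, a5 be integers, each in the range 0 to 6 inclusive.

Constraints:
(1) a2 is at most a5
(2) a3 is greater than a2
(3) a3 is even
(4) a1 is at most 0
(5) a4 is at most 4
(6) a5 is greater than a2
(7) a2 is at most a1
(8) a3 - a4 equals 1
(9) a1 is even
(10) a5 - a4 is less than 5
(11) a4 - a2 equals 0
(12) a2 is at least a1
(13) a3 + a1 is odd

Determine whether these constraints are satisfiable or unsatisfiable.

Unsatisfiable

Constraint 3 makes a3 even and constraint 9 makes a1 even, so a3 + a1 must be even. Constraint 13 says a3 + a1 is odd — contradiction.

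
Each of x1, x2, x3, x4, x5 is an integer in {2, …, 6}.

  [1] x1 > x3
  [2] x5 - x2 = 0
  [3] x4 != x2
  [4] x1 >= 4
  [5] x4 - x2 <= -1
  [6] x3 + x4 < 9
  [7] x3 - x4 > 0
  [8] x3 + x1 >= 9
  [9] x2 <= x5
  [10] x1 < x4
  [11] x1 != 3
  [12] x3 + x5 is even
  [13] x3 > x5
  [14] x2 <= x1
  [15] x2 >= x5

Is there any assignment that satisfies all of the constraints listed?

Constraints 1, 5, 9, 10, and 13 give x4 < x2, x2 ≤ x5, x5 < x3, x3 < x1, x1 < x4. Chaining: x4 < x2 ≤ x5 < x3 < x1 < x4, which forces x4 < x4 — impossible.

Unsatisfiable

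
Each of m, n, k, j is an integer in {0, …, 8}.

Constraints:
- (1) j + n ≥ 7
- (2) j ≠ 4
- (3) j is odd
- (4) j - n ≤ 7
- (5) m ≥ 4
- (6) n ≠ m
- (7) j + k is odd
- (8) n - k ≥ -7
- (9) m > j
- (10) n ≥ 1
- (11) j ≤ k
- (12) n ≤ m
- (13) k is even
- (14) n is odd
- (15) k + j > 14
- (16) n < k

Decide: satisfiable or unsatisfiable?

Satisfiable

Try m = 8, n = 1, k = 8, j = 7.
Check constraint 1: j + n = 8; constraint 4: j - n = 6; constraint 8: n - k = -7. The remaining constraints are straightforward to verify.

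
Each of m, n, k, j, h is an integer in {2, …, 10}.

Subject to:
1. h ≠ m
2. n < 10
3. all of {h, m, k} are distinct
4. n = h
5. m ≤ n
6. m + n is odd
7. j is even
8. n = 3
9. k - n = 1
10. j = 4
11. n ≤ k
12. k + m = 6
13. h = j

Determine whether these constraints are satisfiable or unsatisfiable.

Constraint 8 fixes n = 3 and constraint 10 fixes j = 4. Constraints 4 and 13 give n = h = j, so n = j. But 3 ≠ 4 — contradiction.

Unsatisfiable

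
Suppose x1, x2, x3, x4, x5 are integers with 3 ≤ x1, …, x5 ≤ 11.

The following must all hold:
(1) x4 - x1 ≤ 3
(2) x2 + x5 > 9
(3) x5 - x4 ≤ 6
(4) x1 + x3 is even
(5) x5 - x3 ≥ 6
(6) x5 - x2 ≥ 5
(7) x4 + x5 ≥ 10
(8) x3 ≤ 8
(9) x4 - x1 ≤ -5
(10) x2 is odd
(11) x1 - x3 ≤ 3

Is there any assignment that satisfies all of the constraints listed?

Constraints 3, 5, 9, and 11 give x5 − x3 ≥ 6, x3 − x1 ≥ -3, x1 − x4 ≥ 5, x4 − x5 ≥ -6.
Adding all 4 inequalities: the left sides telescope to 0, and the right sides sum to 6 + (-3) + 5 + (-6) = 2. So 0 ≥ 2, which is false.

Unsatisfiable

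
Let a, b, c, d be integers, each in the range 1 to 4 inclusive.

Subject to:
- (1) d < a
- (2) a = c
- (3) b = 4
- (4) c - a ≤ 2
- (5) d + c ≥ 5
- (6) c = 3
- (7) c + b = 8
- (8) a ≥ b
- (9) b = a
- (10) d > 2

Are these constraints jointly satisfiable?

Constraint 3 fixes b = 4 and constraint 6 fixes c = 3. Constraints 2 and 9 give b = a = c, so b = c. But 4 ≠ 3 — contradiction.

Unsatisfiable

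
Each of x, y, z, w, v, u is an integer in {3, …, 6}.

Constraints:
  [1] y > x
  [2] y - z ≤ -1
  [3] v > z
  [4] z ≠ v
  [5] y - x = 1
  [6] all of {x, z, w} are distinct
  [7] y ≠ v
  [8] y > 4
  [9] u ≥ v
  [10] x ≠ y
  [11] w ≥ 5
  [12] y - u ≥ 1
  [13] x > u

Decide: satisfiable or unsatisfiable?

Unsatisfiable

Constraints 1, 2, 3, 9, and 13 give v ≤ u, u < x, x < y, y < z, z < v. Chaining: v ≤ u < x < y < z < v, which forces v < v — impossible.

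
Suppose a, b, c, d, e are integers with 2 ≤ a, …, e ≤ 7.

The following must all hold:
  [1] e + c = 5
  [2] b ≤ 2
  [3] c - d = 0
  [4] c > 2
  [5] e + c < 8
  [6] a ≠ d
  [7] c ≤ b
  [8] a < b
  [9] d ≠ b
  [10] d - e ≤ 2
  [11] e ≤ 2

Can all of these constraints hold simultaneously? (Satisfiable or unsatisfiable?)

Unsatisfiable

From constraint 11: e ≤ 2. From constraints 2 and 7: c ≤ b ≤ 2. Hence e + c ≤ 4. But constraint 1 requires e + c = 5, and 5 > 4. Contradiction.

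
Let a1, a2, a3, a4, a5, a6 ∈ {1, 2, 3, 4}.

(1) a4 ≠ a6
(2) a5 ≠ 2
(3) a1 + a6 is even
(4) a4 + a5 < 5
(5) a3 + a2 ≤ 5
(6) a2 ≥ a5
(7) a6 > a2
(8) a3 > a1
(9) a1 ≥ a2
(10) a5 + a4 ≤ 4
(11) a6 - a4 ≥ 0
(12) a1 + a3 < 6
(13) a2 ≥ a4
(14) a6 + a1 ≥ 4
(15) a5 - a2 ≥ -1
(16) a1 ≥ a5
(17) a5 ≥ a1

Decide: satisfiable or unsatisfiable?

Satisfiable

Setting (a1, a2, a3, a4, a5, a6) = (1, 1, 3, 1, 1, 3) satisfies everything: constraint 4: a4 + a5 = 2; constraint 5: a3 + a2 = 4, and the others follow.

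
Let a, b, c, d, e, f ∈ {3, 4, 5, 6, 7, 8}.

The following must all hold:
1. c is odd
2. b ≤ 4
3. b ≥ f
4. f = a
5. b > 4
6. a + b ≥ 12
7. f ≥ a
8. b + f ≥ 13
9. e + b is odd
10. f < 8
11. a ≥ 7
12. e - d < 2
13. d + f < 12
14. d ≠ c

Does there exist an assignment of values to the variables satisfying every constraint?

From constraints 7 and 11: f ≥ a and a ≥ 7, so f ≥ 7. From constraints 2 and 3: f ≤ b and b ≤ 4, so f ≤ 4. But 4 < 7, so no value of f works.

Unsatisfiable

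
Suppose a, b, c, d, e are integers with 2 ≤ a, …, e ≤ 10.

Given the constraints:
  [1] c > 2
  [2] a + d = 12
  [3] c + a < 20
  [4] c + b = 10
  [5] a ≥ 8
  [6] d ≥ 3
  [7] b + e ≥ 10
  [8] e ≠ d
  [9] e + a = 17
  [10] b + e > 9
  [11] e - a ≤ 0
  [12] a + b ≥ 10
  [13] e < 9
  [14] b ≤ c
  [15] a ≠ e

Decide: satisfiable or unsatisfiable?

Satisfiable

Setting (a, b, c, d, e) = (9, 2, 8, 3, 8) satisfies everything: constraint 2: a + d = 12; constraint 3: c + a = 17; constraint 4: c + b = 10, and the others follow.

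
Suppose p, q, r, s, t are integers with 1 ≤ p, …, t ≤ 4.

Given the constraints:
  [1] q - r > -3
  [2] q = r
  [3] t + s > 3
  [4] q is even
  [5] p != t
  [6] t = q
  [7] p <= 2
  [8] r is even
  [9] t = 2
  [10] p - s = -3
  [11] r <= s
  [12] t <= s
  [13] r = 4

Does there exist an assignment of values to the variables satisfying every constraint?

Constraint 9 fixes t = 2 and constraint 13 fixes r = 4. Constraints 2 and 6 give t = q = r, so t = r. But 2 ≠ 4 — contradiction.

Unsatisfiable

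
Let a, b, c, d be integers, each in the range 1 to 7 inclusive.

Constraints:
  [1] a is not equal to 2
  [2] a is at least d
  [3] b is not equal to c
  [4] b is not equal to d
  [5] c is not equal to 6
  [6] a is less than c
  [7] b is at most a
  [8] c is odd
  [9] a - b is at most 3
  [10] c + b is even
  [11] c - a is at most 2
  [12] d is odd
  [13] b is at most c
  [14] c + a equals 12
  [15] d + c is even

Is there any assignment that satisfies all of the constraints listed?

Satisfiable

One satisfying assignment is a = 5, b = 5, c = 7, d = 3.
For the less obvious constraints — constraint 9: a - b = 0; constraint 11: c - a = 2; constraint 14: c + a = 12 — and the others hold by inspection.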